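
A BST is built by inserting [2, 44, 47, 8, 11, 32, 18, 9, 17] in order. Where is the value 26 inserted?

Starting tree (level order): [2, None, 44, 8, 47, None, 11, None, None, 9, 32, None, None, 18, None, 17]
Insertion path: 2 -> 44 -> 8 -> 11 -> 32 -> 18
Result: insert 26 as right child of 18
Final tree (level order): [2, None, 44, 8, 47, None, 11, None, None, 9, 32, None, None, 18, None, 17, 26]


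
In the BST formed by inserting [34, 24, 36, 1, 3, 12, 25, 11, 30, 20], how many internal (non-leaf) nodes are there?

Tree built from: [34, 24, 36, 1, 3, 12, 25, 11, 30, 20]
Tree (level-order array): [34, 24, 36, 1, 25, None, None, None, 3, None, 30, None, 12, None, None, 11, 20]
Rule: An internal node has at least one child.
Per-node child counts:
  node 34: 2 child(ren)
  node 24: 2 child(ren)
  node 1: 1 child(ren)
  node 3: 1 child(ren)
  node 12: 2 child(ren)
  node 11: 0 child(ren)
  node 20: 0 child(ren)
  node 25: 1 child(ren)
  node 30: 0 child(ren)
  node 36: 0 child(ren)
Matching nodes: [34, 24, 1, 3, 12, 25]
Count of internal (non-leaf) nodes: 6


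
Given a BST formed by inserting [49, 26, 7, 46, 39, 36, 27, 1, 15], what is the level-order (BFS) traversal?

Tree insertion order: [49, 26, 7, 46, 39, 36, 27, 1, 15]
Tree (level-order array): [49, 26, None, 7, 46, 1, 15, 39, None, None, None, None, None, 36, None, 27]
BFS from the root, enqueuing left then right child of each popped node:
  queue [49] -> pop 49, enqueue [26], visited so far: [49]
  queue [26] -> pop 26, enqueue [7, 46], visited so far: [49, 26]
  queue [7, 46] -> pop 7, enqueue [1, 15], visited so far: [49, 26, 7]
  queue [46, 1, 15] -> pop 46, enqueue [39], visited so far: [49, 26, 7, 46]
  queue [1, 15, 39] -> pop 1, enqueue [none], visited so far: [49, 26, 7, 46, 1]
  queue [15, 39] -> pop 15, enqueue [none], visited so far: [49, 26, 7, 46, 1, 15]
  queue [39] -> pop 39, enqueue [36], visited so far: [49, 26, 7, 46, 1, 15, 39]
  queue [36] -> pop 36, enqueue [27], visited so far: [49, 26, 7, 46, 1, 15, 39, 36]
  queue [27] -> pop 27, enqueue [none], visited so far: [49, 26, 7, 46, 1, 15, 39, 36, 27]
Result: [49, 26, 7, 46, 1, 15, 39, 36, 27]


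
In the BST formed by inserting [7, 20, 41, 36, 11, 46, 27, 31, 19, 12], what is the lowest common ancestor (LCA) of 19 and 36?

Tree insertion order: [7, 20, 41, 36, 11, 46, 27, 31, 19, 12]
Tree (level-order array): [7, None, 20, 11, 41, None, 19, 36, 46, 12, None, 27, None, None, None, None, None, None, 31]
In a BST, the LCA of p=19, q=36 is the first node v on the
root-to-leaf path with p <= v <= q (go left if both < v, right if both > v).
Walk from root:
  at 7: both 19 and 36 > 7, go right
  at 20: 19 <= 20 <= 36, this is the LCA
LCA = 20


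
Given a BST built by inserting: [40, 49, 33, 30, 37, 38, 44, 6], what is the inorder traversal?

Tree insertion order: [40, 49, 33, 30, 37, 38, 44, 6]
Tree (level-order array): [40, 33, 49, 30, 37, 44, None, 6, None, None, 38]
Inorder traversal: [6, 30, 33, 37, 38, 40, 44, 49]


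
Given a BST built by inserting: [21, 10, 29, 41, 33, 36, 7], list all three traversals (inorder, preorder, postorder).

Tree insertion order: [21, 10, 29, 41, 33, 36, 7]
Tree (level-order array): [21, 10, 29, 7, None, None, 41, None, None, 33, None, None, 36]
Inorder (L, root, R): [7, 10, 21, 29, 33, 36, 41]
Preorder (root, L, R): [21, 10, 7, 29, 41, 33, 36]
Postorder (L, R, root): [7, 10, 36, 33, 41, 29, 21]


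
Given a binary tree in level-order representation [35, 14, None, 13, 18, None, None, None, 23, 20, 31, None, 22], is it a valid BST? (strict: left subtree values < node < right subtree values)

Level-order array: [35, 14, None, 13, 18, None, None, None, 23, 20, 31, None, 22]
Validate using subtree bounds (lo, hi): at each node, require lo < value < hi,
then recurse left with hi=value and right with lo=value.
Preorder trace (stopping at first violation):
  at node 35 with bounds (-inf, +inf): OK
  at node 14 with bounds (-inf, 35): OK
  at node 13 with bounds (-inf, 14): OK
  at node 18 with bounds (14, 35): OK
  at node 23 with bounds (18, 35): OK
  at node 20 with bounds (18, 23): OK
  at node 22 with bounds (20, 23): OK
  at node 31 with bounds (23, 35): OK
No violation found at any node.
Result: Valid BST


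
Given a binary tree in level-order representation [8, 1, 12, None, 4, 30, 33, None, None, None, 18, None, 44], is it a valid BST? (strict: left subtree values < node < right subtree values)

Level-order array: [8, 1, 12, None, 4, 30, 33, None, None, None, 18, None, 44]
Validate using subtree bounds (lo, hi): at each node, require lo < value < hi,
then recurse left with hi=value and right with lo=value.
Preorder trace (stopping at first violation):
  at node 8 with bounds (-inf, +inf): OK
  at node 1 with bounds (-inf, 8): OK
  at node 4 with bounds (1, 8): OK
  at node 12 with bounds (8, +inf): OK
  at node 30 with bounds (8, 12): VIOLATION
Node 30 violates its bound: not (8 < 30 < 12).
Result: Not a valid BST


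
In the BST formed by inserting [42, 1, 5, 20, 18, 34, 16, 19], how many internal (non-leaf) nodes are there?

Tree built from: [42, 1, 5, 20, 18, 34, 16, 19]
Tree (level-order array): [42, 1, None, None, 5, None, 20, 18, 34, 16, 19]
Rule: An internal node has at least one child.
Per-node child counts:
  node 42: 1 child(ren)
  node 1: 1 child(ren)
  node 5: 1 child(ren)
  node 20: 2 child(ren)
  node 18: 2 child(ren)
  node 16: 0 child(ren)
  node 19: 0 child(ren)
  node 34: 0 child(ren)
Matching nodes: [42, 1, 5, 20, 18]
Count of internal (non-leaf) nodes: 5


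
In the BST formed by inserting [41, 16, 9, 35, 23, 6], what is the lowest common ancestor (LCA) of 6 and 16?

Tree insertion order: [41, 16, 9, 35, 23, 6]
Tree (level-order array): [41, 16, None, 9, 35, 6, None, 23]
In a BST, the LCA of p=6, q=16 is the first node v on the
root-to-leaf path with p <= v <= q (go left if both < v, right if both > v).
Walk from root:
  at 41: both 6 and 16 < 41, go left
  at 16: 6 <= 16 <= 16, this is the LCA
LCA = 16


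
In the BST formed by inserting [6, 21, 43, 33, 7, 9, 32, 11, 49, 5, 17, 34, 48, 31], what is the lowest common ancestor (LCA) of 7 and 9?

Tree insertion order: [6, 21, 43, 33, 7, 9, 32, 11, 49, 5, 17, 34, 48, 31]
Tree (level-order array): [6, 5, 21, None, None, 7, 43, None, 9, 33, 49, None, 11, 32, 34, 48, None, None, 17, 31]
In a BST, the LCA of p=7, q=9 is the first node v on the
root-to-leaf path with p <= v <= q (go left if both < v, right if both > v).
Walk from root:
  at 6: both 7 and 9 > 6, go right
  at 21: both 7 and 9 < 21, go left
  at 7: 7 <= 7 <= 9, this is the LCA
LCA = 7


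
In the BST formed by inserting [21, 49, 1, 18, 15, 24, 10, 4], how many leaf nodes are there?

Tree built from: [21, 49, 1, 18, 15, 24, 10, 4]
Tree (level-order array): [21, 1, 49, None, 18, 24, None, 15, None, None, None, 10, None, 4]
Rule: A leaf has 0 children.
Per-node child counts:
  node 21: 2 child(ren)
  node 1: 1 child(ren)
  node 18: 1 child(ren)
  node 15: 1 child(ren)
  node 10: 1 child(ren)
  node 4: 0 child(ren)
  node 49: 1 child(ren)
  node 24: 0 child(ren)
Matching nodes: [4, 24]
Count of leaf nodes: 2


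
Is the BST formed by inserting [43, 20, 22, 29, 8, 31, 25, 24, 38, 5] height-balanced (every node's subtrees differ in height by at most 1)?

Tree (level-order array): [43, 20, None, 8, 22, 5, None, None, 29, None, None, 25, 31, 24, None, None, 38]
Definition: a tree is height-balanced if, at every node, |h(left) - h(right)| <= 1 (empty subtree has height -1).
Bottom-up per-node check:
  node 5: h_left=-1, h_right=-1, diff=0 [OK], height=0
  node 8: h_left=0, h_right=-1, diff=1 [OK], height=1
  node 24: h_left=-1, h_right=-1, diff=0 [OK], height=0
  node 25: h_left=0, h_right=-1, diff=1 [OK], height=1
  node 38: h_left=-1, h_right=-1, diff=0 [OK], height=0
  node 31: h_left=-1, h_right=0, diff=1 [OK], height=1
  node 29: h_left=1, h_right=1, diff=0 [OK], height=2
  node 22: h_left=-1, h_right=2, diff=3 [FAIL (|-1-2|=3 > 1)], height=3
  node 20: h_left=1, h_right=3, diff=2 [FAIL (|1-3|=2 > 1)], height=4
  node 43: h_left=4, h_right=-1, diff=5 [FAIL (|4--1|=5 > 1)], height=5
Node 22 violates the condition: |-1 - 2| = 3 > 1.
Result: Not balanced


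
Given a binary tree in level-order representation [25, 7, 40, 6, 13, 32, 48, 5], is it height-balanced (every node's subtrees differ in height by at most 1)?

Tree (level-order array): [25, 7, 40, 6, 13, 32, 48, 5]
Definition: a tree is height-balanced if, at every node, |h(left) - h(right)| <= 1 (empty subtree has height -1).
Bottom-up per-node check:
  node 5: h_left=-1, h_right=-1, diff=0 [OK], height=0
  node 6: h_left=0, h_right=-1, diff=1 [OK], height=1
  node 13: h_left=-1, h_right=-1, diff=0 [OK], height=0
  node 7: h_left=1, h_right=0, diff=1 [OK], height=2
  node 32: h_left=-1, h_right=-1, diff=0 [OK], height=0
  node 48: h_left=-1, h_right=-1, diff=0 [OK], height=0
  node 40: h_left=0, h_right=0, diff=0 [OK], height=1
  node 25: h_left=2, h_right=1, diff=1 [OK], height=3
All nodes satisfy the balance condition.
Result: Balanced


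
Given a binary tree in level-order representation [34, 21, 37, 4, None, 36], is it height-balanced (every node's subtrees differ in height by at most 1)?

Tree (level-order array): [34, 21, 37, 4, None, 36]
Definition: a tree is height-balanced if, at every node, |h(left) - h(right)| <= 1 (empty subtree has height -1).
Bottom-up per-node check:
  node 4: h_left=-1, h_right=-1, diff=0 [OK], height=0
  node 21: h_left=0, h_right=-1, diff=1 [OK], height=1
  node 36: h_left=-1, h_right=-1, diff=0 [OK], height=0
  node 37: h_left=0, h_right=-1, diff=1 [OK], height=1
  node 34: h_left=1, h_right=1, diff=0 [OK], height=2
All nodes satisfy the balance condition.
Result: Balanced


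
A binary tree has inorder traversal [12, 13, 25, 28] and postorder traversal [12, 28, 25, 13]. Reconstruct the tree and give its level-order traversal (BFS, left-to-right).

Inorder:   [12, 13, 25, 28]
Postorder: [12, 28, 25, 13]
Algorithm: postorder visits root last, so walk postorder right-to-left;
each value is the root of the current inorder slice — split it at that
value, recurse on the right subtree first, then the left.
Recursive splits:
  root=13; inorder splits into left=[12], right=[25, 28]
  root=25; inorder splits into left=[], right=[28]
  root=28; inorder splits into left=[], right=[]
  root=12; inorder splits into left=[], right=[]
Reconstructed level-order: [13, 12, 25, 28]


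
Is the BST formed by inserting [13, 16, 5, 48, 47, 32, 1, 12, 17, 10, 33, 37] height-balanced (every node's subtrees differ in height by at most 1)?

Tree (level-order array): [13, 5, 16, 1, 12, None, 48, None, None, 10, None, 47, None, None, None, 32, None, 17, 33, None, None, None, 37]
Definition: a tree is height-balanced if, at every node, |h(left) - h(right)| <= 1 (empty subtree has height -1).
Bottom-up per-node check:
  node 1: h_left=-1, h_right=-1, diff=0 [OK], height=0
  node 10: h_left=-1, h_right=-1, diff=0 [OK], height=0
  node 12: h_left=0, h_right=-1, diff=1 [OK], height=1
  node 5: h_left=0, h_right=1, diff=1 [OK], height=2
  node 17: h_left=-1, h_right=-1, diff=0 [OK], height=0
  node 37: h_left=-1, h_right=-1, diff=0 [OK], height=0
  node 33: h_left=-1, h_right=0, diff=1 [OK], height=1
  node 32: h_left=0, h_right=1, diff=1 [OK], height=2
  node 47: h_left=2, h_right=-1, diff=3 [FAIL (|2--1|=3 > 1)], height=3
  node 48: h_left=3, h_right=-1, diff=4 [FAIL (|3--1|=4 > 1)], height=4
  node 16: h_left=-1, h_right=4, diff=5 [FAIL (|-1-4|=5 > 1)], height=5
  node 13: h_left=2, h_right=5, diff=3 [FAIL (|2-5|=3 > 1)], height=6
Node 47 violates the condition: |2 - -1| = 3 > 1.
Result: Not balanced


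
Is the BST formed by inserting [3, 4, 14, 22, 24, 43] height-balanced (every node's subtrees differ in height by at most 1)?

Tree (level-order array): [3, None, 4, None, 14, None, 22, None, 24, None, 43]
Definition: a tree is height-balanced if, at every node, |h(left) - h(right)| <= 1 (empty subtree has height -1).
Bottom-up per-node check:
  node 43: h_left=-1, h_right=-1, diff=0 [OK], height=0
  node 24: h_left=-1, h_right=0, diff=1 [OK], height=1
  node 22: h_left=-1, h_right=1, diff=2 [FAIL (|-1-1|=2 > 1)], height=2
  node 14: h_left=-1, h_right=2, diff=3 [FAIL (|-1-2|=3 > 1)], height=3
  node 4: h_left=-1, h_right=3, diff=4 [FAIL (|-1-3|=4 > 1)], height=4
  node 3: h_left=-1, h_right=4, diff=5 [FAIL (|-1-4|=5 > 1)], height=5
Node 22 violates the condition: |-1 - 1| = 2 > 1.
Result: Not balanced


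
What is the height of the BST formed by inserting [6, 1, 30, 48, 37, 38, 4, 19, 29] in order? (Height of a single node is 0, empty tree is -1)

Insertion order: [6, 1, 30, 48, 37, 38, 4, 19, 29]
Tree (level-order array): [6, 1, 30, None, 4, 19, 48, None, None, None, 29, 37, None, None, None, None, 38]
Compute height bottom-up (empty subtree = -1):
  height(4) = 1 + max(-1, -1) = 0
  height(1) = 1 + max(-1, 0) = 1
  height(29) = 1 + max(-1, -1) = 0
  height(19) = 1 + max(-1, 0) = 1
  height(38) = 1 + max(-1, -1) = 0
  height(37) = 1 + max(-1, 0) = 1
  height(48) = 1 + max(1, -1) = 2
  height(30) = 1 + max(1, 2) = 3
  height(6) = 1 + max(1, 3) = 4
Height = 4


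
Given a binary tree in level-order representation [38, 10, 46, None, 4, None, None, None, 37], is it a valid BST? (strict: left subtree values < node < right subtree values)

Level-order array: [38, 10, 46, None, 4, None, None, None, 37]
Validate using subtree bounds (lo, hi): at each node, require lo < value < hi,
then recurse left with hi=value and right with lo=value.
Preorder trace (stopping at first violation):
  at node 38 with bounds (-inf, +inf): OK
  at node 10 with bounds (-inf, 38): OK
  at node 4 with bounds (10, 38): VIOLATION
Node 4 violates its bound: not (10 < 4 < 38).
Result: Not a valid BST


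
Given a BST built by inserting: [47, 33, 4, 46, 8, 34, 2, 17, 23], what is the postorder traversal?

Tree insertion order: [47, 33, 4, 46, 8, 34, 2, 17, 23]
Tree (level-order array): [47, 33, None, 4, 46, 2, 8, 34, None, None, None, None, 17, None, None, None, 23]
Postorder traversal: [2, 23, 17, 8, 4, 34, 46, 33, 47]


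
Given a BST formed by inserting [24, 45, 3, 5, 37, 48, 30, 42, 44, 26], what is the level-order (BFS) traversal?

Tree insertion order: [24, 45, 3, 5, 37, 48, 30, 42, 44, 26]
Tree (level-order array): [24, 3, 45, None, 5, 37, 48, None, None, 30, 42, None, None, 26, None, None, 44]
BFS from the root, enqueuing left then right child of each popped node:
  queue [24] -> pop 24, enqueue [3, 45], visited so far: [24]
  queue [3, 45] -> pop 3, enqueue [5], visited so far: [24, 3]
  queue [45, 5] -> pop 45, enqueue [37, 48], visited so far: [24, 3, 45]
  queue [5, 37, 48] -> pop 5, enqueue [none], visited so far: [24, 3, 45, 5]
  queue [37, 48] -> pop 37, enqueue [30, 42], visited so far: [24, 3, 45, 5, 37]
  queue [48, 30, 42] -> pop 48, enqueue [none], visited so far: [24, 3, 45, 5, 37, 48]
  queue [30, 42] -> pop 30, enqueue [26], visited so far: [24, 3, 45, 5, 37, 48, 30]
  queue [42, 26] -> pop 42, enqueue [44], visited so far: [24, 3, 45, 5, 37, 48, 30, 42]
  queue [26, 44] -> pop 26, enqueue [none], visited so far: [24, 3, 45, 5, 37, 48, 30, 42, 26]
  queue [44] -> pop 44, enqueue [none], visited so far: [24, 3, 45, 5, 37, 48, 30, 42, 26, 44]
Result: [24, 3, 45, 5, 37, 48, 30, 42, 26, 44]


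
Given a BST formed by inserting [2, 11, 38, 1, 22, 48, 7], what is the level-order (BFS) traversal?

Tree insertion order: [2, 11, 38, 1, 22, 48, 7]
Tree (level-order array): [2, 1, 11, None, None, 7, 38, None, None, 22, 48]
BFS from the root, enqueuing left then right child of each popped node:
  queue [2] -> pop 2, enqueue [1, 11], visited so far: [2]
  queue [1, 11] -> pop 1, enqueue [none], visited so far: [2, 1]
  queue [11] -> pop 11, enqueue [7, 38], visited so far: [2, 1, 11]
  queue [7, 38] -> pop 7, enqueue [none], visited so far: [2, 1, 11, 7]
  queue [38] -> pop 38, enqueue [22, 48], visited so far: [2, 1, 11, 7, 38]
  queue [22, 48] -> pop 22, enqueue [none], visited so far: [2, 1, 11, 7, 38, 22]
  queue [48] -> pop 48, enqueue [none], visited so far: [2, 1, 11, 7, 38, 22, 48]
Result: [2, 1, 11, 7, 38, 22, 48]


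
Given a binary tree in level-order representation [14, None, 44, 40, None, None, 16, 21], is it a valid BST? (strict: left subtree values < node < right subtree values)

Level-order array: [14, None, 44, 40, None, None, 16, 21]
Validate using subtree bounds (lo, hi): at each node, require lo < value < hi,
then recurse left with hi=value and right with lo=value.
Preorder trace (stopping at first violation):
  at node 14 with bounds (-inf, +inf): OK
  at node 44 with bounds (14, +inf): OK
  at node 40 with bounds (14, 44): OK
  at node 16 with bounds (40, 44): VIOLATION
Node 16 violates its bound: not (40 < 16 < 44).
Result: Not a valid BST


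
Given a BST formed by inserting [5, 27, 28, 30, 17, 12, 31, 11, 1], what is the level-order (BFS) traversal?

Tree insertion order: [5, 27, 28, 30, 17, 12, 31, 11, 1]
Tree (level-order array): [5, 1, 27, None, None, 17, 28, 12, None, None, 30, 11, None, None, 31]
BFS from the root, enqueuing left then right child of each popped node:
  queue [5] -> pop 5, enqueue [1, 27], visited so far: [5]
  queue [1, 27] -> pop 1, enqueue [none], visited so far: [5, 1]
  queue [27] -> pop 27, enqueue [17, 28], visited so far: [5, 1, 27]
  queue [17, 28] -> pop 17, enqueue [12], visited so far: [5, 1, 27, 17]
  queue [28, 12] -> pop 28, enqueue [30], visited so far: [5, 1, 27, 17, 28]
  queue [12, 30] -> pop 12, enqueue [11], visited so far: [5, 1, 27, 17, 28, 12]
  queue [30, 11] -> pop 30, enqueue [31], visited so far: [5, 1, 27, 17, 28, 12, 30]
  queue [11, 31] -> pop 11, enqueue [none], visited so far: [5, 1, 27, 17, 28, 12, 30, 11]
  queue [31] -> pop 31, enqueue [none], visited so far: [5, 1, 27, 17, 28, 12, 30, 11, 31]
Result: [5, 1, 27, 17, 28, 12, 30, 11, 31]


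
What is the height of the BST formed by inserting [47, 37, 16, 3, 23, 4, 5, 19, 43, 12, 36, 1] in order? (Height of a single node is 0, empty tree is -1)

Insertion order: [47, 37, 16, 3, 23, 4, 5, 19, 43, 12, 36, 1]
Tree (level-order array): [47, 37, None, 16, 43, 3, 23, None, None, 1, 4, 19, 36, None, None, None, 5, None, None, None, None, None, 12]
Compute height bottom-up (empty subtree = -1):
  height(1) = 1 + max(-1, -1) = 0
  height(12) = 1 + max(-1, -1) = 0
  height(5) = 1 + max(-1, 0) = 1
  height(4) = 1 + max(-1, 1) = 2
  height(3) = 1 + max(0, 2) = 3
  height(19) = 1 + max(-1, -1) = 0
  height(36) = 1 + max(-1, -1) = 0
  height(23) = 1 + max(0, 0) = 1
  height(16) = 1 + max(3, 1) = 4
  height(43) = 1 + max(-1, -1) = 0
  height(37) = 1 + max(4, 0) = 5
  height(47) = 1 + max(5, -1) = 6
Height = 6


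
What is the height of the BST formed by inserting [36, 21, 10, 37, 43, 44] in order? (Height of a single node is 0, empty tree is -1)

Insertion order: [36, 21, 10, 37, 43, 44]
Tree (level-order array): [36, 21, 37, 10, None, None, 43, None, None, None, 44]
Compute height bottom-up (empty subtree = -1):
  height(10) = 1 + max(-1, -1) = 0
  height(21) = 1 + max(0, -1) = 1
  height(44) = 1 + max(-1, -1) = 0
  height(43) = 1 + max(-1, 0) = 1
  height(37) = 1 + max(-1, 1) = 2
  height(36) = 1 + max(1, 2) = 3
Height = 3


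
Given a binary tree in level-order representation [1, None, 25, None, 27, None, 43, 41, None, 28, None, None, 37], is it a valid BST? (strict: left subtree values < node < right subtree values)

Level-order array: [1, None, 25, None, 27, None, 43, 41, None, 28, None, None, 37]
Validate using subtree bounds (lo, hi): at each node, require lo < value < hi,
then recurse left with hi=value and right with lo=value.
Preorder trace (stopping at first violation):
  at node 1 with bounds (-inf, +inf): OK
  at node 25 with bounds (1, +inf): OK
  at node 27 with bounds (25, +inf): OK
  at node 43 with bounds (27, +inf): OK
  at node 41 with bounds (27, 43): OK
  at node 28 with bounds (27, 41): OK
  at node 37 with bounds (28, 41): OK
No violation found at any node.
Result: Valid BST


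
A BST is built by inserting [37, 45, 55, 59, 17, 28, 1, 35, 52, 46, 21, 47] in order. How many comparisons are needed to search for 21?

Search path for 21: 37 -> 17 -> 28 -> 21
Found: True
Comparisons: 4


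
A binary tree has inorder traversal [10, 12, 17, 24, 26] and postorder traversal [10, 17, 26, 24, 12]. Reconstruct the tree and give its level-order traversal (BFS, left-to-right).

Inorder:   [10, 12, 17, 24, 26]
Postorder: [10, 17, 26, 24, 12]
Algorithm: postorder visits root last, so walk postorder right-to-left;
each value is the root of the current inorder slice — split it at that
value, recurse on the right subtree first, then the left.
Recursive splits:
  root=12; inorder splits into left=[10], right=[17, 24, 26]
  root=24; inorder splits into left=[17], right=[26]
  root=26; inorder splits into left=[], right=[]
  root=17; inorder splits into left=[], right=[]
  root=10; inorder splits into left=[], right=[]
Reconstructed level-order: [12, 10, 24, 17, 26]


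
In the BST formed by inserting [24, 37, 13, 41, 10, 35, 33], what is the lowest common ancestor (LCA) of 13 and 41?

Tree insertion order: [24, 37, 13, 41, 10, 35, 33]
Tree (level-order array): [24, 13, 37, 10, None, 35, 41, None, None, 33]
In a BST, the LCA of p=13, q=41 is the first node v on the
root-to-leaf path with p <= v <= q (go left if both < v, right if both > v).
Walk from root:
  at 24: 13 <= 24 <= 41, this is the LCA
LCA = 24


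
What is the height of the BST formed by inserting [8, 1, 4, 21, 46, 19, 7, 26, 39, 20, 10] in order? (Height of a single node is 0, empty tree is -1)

Insertion order: [8, 1, 4, 21, 46, 19, 7, 26, 39, 20, 10]
Tree (level-order array): [8, 1, 21, None, 4, 19, 46, None, 7, 10, 20, 26, None, None, None, None, None, None, None, None, 39]
Compute height bottom-up (empty subtree = -1):
  height(7) = 1 + max(-1, -1) = 0
  height(4) = 1 + max(-1, 0) = 1
  height(1) = 1 + max(-1, 1) = 2
  height(10) = 1 + max(-1, -1) = 0
  height(20) = 1 + max(-1, -1) = 0
  height(19) = 1 + max(0, 0) = 1
  height(39) = 1 + max(-1, -1) = 0
  height(26) = 1 + max(-1, 0) = 1
  height(46) = 1 + max(1, -1) = 2
  height(21) = 1 + max(1, 2) = 3
  height(8) = 1 + max(2, 3) = 4
Height = 4


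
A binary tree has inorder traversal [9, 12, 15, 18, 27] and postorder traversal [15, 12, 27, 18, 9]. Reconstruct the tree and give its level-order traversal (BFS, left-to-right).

Inorder:   [9, 12, 15, 18, 27]
Postorder: [15, 12, 27, 18, 9]
Algorithm: postorder visits root last, so walk postorder right-to-left;
each value is the root of the current inorder slice — split it at that
value, recurse on the right subtree first, then the left.
Recursive splits:
  root=9; inorder splits into left=[], right=[12, 15, 18, 27]
  root=18; inorder splits into left=[12, 15], right=[27]
  root=27; inorder splits into left=[], right=[]
  root=12; inorder splits into left=[], right=[15]
  root=15; inorder splits into left=[], right=[]
Reconstructed level-order: [9, 18, 12, 27, 15]


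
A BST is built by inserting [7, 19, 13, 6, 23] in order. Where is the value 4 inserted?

Starting tree (level order): [7, 6, 19, None, None, 13, 23]
Insertion path: 7 -> 6
Result: insert 4 as left child of 6
Final tree (level order): [7, 6, 19, 4, None, 13, 23]


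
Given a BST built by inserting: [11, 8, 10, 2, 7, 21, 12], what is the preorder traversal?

Tree insertion order: [11, 8, 10, 2, 7, 21, 12]
Tree (level-order array): [11, 8, 21, 2, 10, 12, None, None, 7]
Preorder traversal: [11, 8, 2, 7, 10, 21, 12]


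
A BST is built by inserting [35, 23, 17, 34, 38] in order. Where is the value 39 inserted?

Starting tree (level order): [35, 23, 38, 17, 34]
Insertion path: 35 -> 38
Result: insert 39 as right child of 38
Final tree (level order): [35, 23, 38, 17, 34, None, 39]


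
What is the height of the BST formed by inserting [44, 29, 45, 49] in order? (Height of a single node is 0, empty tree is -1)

Insertion order: [44, 29, 45, 49]
Tree (level-order array): [44, 29, 45, None, None, None, 49]
Compute height bottom-up (empty subtree = -1):
  height(29) = 1 + max(-1, -1) = 0
  height(49) = 1 + max(-1, -1) = 0
  height(45) = 1 + max(-1, 0) = 1
  height(44) = 1 + max(0, 1) = 2
Height = 2


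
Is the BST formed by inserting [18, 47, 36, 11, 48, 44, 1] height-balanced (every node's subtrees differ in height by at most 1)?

Tree (level-order array): [18, 11, 47, 1, None, 36, 48, None, None, None, 44]
Definition: a tree is height-balanced if, at every node, |h(left) - h(right)| <= 1 (empty subtree has height -1).
Bottom-up per-node check:
  node 1: h_left=-1, h_right=-1, diff=0 [OK], height=0
  node 11: h_left=0, h_right=-1, diff=1 [OK], height=1
  node 44: h_left=-1, h_right=-1, diff=0 [OK], height=0
  node 36: h_left=-1, h_right=0, diff=1 [OK], height=1
  node 48: h_left=-1, h_right=-1, diff=0 [OK], height=0
  node 47: h_left=1, h_right=0, diff=1 [OK], height=2
  node 18: h_left=1, h_right=2, diff=1 [OK], height=3
All nodes satisfy the balance condition.
Result: Balanced


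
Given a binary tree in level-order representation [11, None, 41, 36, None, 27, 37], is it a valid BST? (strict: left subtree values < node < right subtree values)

Level-order array: [11, None, 41, 36, None, 27, 37]
Validate using subtree bounds (lo, hi): at each node, require lo < value < hi,
then recurse left with hi=value and right with lo=value.
Preorder trace (stopping at first violation):
  at node 11 with bounds (-inf, +inf): OK
  at node 41 with bounds (11, +inf): OK
  at node 36 with bounds (11, 41): OK
  at node 27 with bounds (11, 36): OK
  at node 37 with bounds (36, 41): OK
No violation found at any node.
Result: Valid BST


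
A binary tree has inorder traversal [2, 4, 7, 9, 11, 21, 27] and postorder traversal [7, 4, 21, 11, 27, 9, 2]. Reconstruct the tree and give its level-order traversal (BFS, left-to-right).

Inorder:   [2, 4, 7, 9, 11, 21, 27]
Postorder: [7, 4, 21, 11, 27, 9, 2]
Algorithm: postorder visits root last, so walk postorder right-to-left;
each value is the root of the current inorder slice — split it at that
value, recurse on the right subtree first, then the left.
Recursive splits:
  root=2; inorder splits into left=[], right=[4, 7, 9, 11, 21, 27]
  root=9; inorder splits into left=[4, 7], right=[11, 21, 27]
  root=27; inorder splits into left=[11, 21], right=[]
  root=11; inorder splits into left=[], right=[21]
  root=21; inorder splits into left=[], right=[]
  root=4; inorder splits into left=[], right=[7]
  root=7; inorder splits into left=[], right=[]
Reconstructed level-order: [2, 9, 4, 27, 7, 11, 21]


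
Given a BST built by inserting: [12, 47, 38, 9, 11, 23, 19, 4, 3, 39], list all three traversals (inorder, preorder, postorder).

Tree insertion order: [12, 47, 38, 9, 11, 23, 19, 4, 3, 39]
Tree (level-order array): [12, 9, 47, 4, 11, 38, None, 3, None, None, None, 23, 39, None, None, 19]
Inorder (L, root, R): [3, 4, 9, 11, 12, 19, 23, 38, 39, 47]
Preorder (root, L, R): [12, 9, 4, 3, 11, 47, 38, 23, 19, 39]
Postorder (L, R, root): [3, 4, 11, 9, 19, 23, 39, 38, 47, 12]


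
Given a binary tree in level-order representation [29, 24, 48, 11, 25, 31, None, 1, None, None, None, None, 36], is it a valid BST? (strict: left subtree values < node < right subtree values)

Level-order array: [29, 24, 48, 11, 25, 31, None, 1, None, None, None, None, 36]
Validate using subtree bounds (lo, hi): at each node, require lo < value < hi,
then recurse left with hi=value and right with lo=value.
Preorder trace (stopping at first violation):
  at node 29 with bounds (-inf, +inf): OK
  at node 24 with bounds (-inf, 29): OK
  at node 11 with bounds (-inf, 24): OK
  at node 1 with bounds (-inf, 11): OK
  at node 25 with bounds (24, 29): OK
  at node 48 with bounds (29, +inf): OK
  at node 31 with bounds (29, 48): OK
  at node 36 with bounds (31, 48): OK
No violation found at any node.
Result: Valid BST


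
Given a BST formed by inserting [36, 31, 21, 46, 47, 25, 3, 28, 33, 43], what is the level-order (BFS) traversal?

Tree insertion order: [36, 31, 21, 46, 47, 25, 3, 28, 33, 43]
Tree (level-order array): [36, 31, 46, 21, 33, 43, 47, 3, 25, None, None, None, None, None, None, None, None, None, 28]
BFS from the root, enqueuing left then right child of each popped node:
  queue [36] -> pop 36, enqueue [31, 46], visited so far: [36]
  queue [31, 46] -> pop 31, enqueue [21, 33], visited so far: [36, 31]
  queue [46, 21, 33] -> pop 46, enqueue [43, 47], visited so far: [36, 31, 46]
  queue [21, 33, 43, 47] -> pop 21, enqueue [3, 25], visited so far: [36, 31, 46, 21]
  queue [33, 43, 47, 3, 25] -> pop 33, enqueue [none], visited so far: [36, 31, 46, 21, 33]
  queue [43, 47, 3, 25] -> pop 43, enqueue [none], visited so far: [36, 31, 46, 21, 33, 43]
  queue [47, 3, 25] -> pop 47, enqueue [none], visited so far: [36, 31, 46, 21, 33, 43, 47]
  queue [3, 25] -> pop 3, enqueue [none], visited so far: [36, 31, 46, 21, 33, 43, 47, 3]
  queue [25] -> pop 25, enqueue [28], visited so far: [36, 31, 46, 21, 33, 43, 47, 3, 25]
  queue [28] -> pop 28, enqueue [none], visited so far: [36, 31, 46, 21, 33, 43, 47, 3, 25, 28]
Result: [36, 31, 46, 21, 33, 43, 47, 3, 25, 28]


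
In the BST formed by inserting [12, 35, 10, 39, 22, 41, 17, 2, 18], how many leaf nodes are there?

Tree built from: [12, 35, 10, 39, 22, 41, 17, 2, 18]
Tree (level-order array): [12, 10, 35, 2, None, 22, 39, None, None, 17, None, None, 41, None, 18]
Rule: A leaf has 0 children.
Per-node child counts:
  node 12: 2 child(ren)
  node 10: 1 child(ren)
  node 2: 0 child(ren)
  node 35: 2 child(ren)
  node 22: 1 child(ren)
  node 17: 1 child(ren)
  node 18: 0 child(ren)
  node 39: 1 child(ren)
  node 41: 0 child(ren)
Matching nodes: [2, 18, 41]
Count of leaf nodes: 3


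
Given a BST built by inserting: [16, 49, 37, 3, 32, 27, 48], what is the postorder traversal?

Tree insertion order: [16, 49, 37, 3, 32, 27, 48]
Tree (level-order array): [16, 3, 49, None, None, 37, None, 32, 48, 27]
Postorder traversal: [3, 27, 32, 48, 37, 49, 16]


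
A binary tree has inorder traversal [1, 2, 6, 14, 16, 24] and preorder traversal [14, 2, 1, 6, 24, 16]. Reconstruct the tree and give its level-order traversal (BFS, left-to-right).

Inorder:  [1, 2, 6, 14, 16, 24]
Preorder: [14, 2, 1, 6, 24, 16]
Algorithm: preorder visits root first, so consume preorder in order;
for each root, split the current inorder slice at that value into
left-subtree inorder and right-subtree inorder, then recurse.
Recursive splits:
  root=14; inorder splits into left=[1, 2, 6], right=[16, 24]
  root=2; inorder splits into left=[1], right=[6]
  root=1; inorder splits into left=[], right=[]
  root=6; inorder splits into left=[], right=[]
  root=24; inorder splits into left=[16], right=[]
  root=16; inorder splits into left=[], right=[]
Reconstructed level-order: [14, 2, 24, 1, 6, 16]


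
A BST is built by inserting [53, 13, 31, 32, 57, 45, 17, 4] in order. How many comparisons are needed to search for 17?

Search path for 17: 53 -> 13 -> 31 -> 17
Found: True
Comparisons: 4


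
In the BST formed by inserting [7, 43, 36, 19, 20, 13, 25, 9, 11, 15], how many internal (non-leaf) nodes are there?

Tree built from: [7, 43, 36, 19, 20, 13, 25, 9, 11, 15]
Tree (level-order array): [7, None, 43, 36, None, 19, None, 13, 20, 9, 15, None, 25, None, 11]
Rule: An internal node has at least one child.
Per-node child counts:
  node 7: 1 child(ren)
  node 43: 1 child(ren)
  node 36: 1 child(ren)
  node 19: 2 child(ren)
  node 13: 2 child(ren)
  node 9: 1 child(ren)
  node 11: 0 child(ren)
  node 15: 0 child(ren)
  node 20: 1 child(ren)
  node 25: 0 child(ren)
Matching nodes: [7, 43, 36, 19, 13, 9, 20]
Count of internal (non-leaf) nodes: 7


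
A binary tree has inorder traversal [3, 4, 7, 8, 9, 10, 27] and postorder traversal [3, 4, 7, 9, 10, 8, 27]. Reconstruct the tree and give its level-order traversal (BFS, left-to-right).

Inorder:   [3, 4, 7, 8, 9, 10, 27]
Postorder: [3, 4, 7, 9, 10, 8, 27]
Algorithm: postorder visits root last, so walk postorder right-to-left;
each value is the root of the current inorder slice — split it at that
value, recurse on the right subtree first, then the left.
Recursive splits:
  root=27; inorder splits into left=[3, 4, 7, 8, 9, 10], right=[]
  root=8; inorder splits into left=[3, 4, 7], right=[9, 10]
  root=10; inorder splits into left=[9], right=[]
  root=9; inorder splits into left=[], right=[]
  root=7; inorder splits into left=[3, 4], right=[]
  root=4; inorder splits into left=[3], right=[]
  root=3; inorder splits into left=[], right=[]
Reconstructed level-order: [27, 8, 7, 10, 4, 9, 3]


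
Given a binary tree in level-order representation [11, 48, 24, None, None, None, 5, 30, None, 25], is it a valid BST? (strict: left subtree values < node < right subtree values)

Level-order array: [11, 48, 24, None, None, None, 5, 30, None, 25]
Validate using subtree bounds (lo, hi): at each node, require lo < value < hi,
then recurse left with hi=value and right with lo=value.
Preorder trace (stopping at first violation):
  at node 11 with bounds (-inf, +inf): OK
  at node 48 with bounds (-inf, 11): VIOLATION
Node 48 violates its bound: not (-inf < 48 < 11).
Result: Not a valid BST


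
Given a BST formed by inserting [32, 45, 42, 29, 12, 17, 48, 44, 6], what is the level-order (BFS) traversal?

Tree insertion order: [32, 45, 42, 29, 12, 17, 48, 44, 6]
Tree (level-order array): [32, 29, 45, 12, None, 42, 48, 6, 17, None, 44]
BFS from the root, enqueuing left then right child of each popped node:
  queue [32] -> pop 32, enqueue [29, 45], visited so far: [32]
  queue [29, 45] -> pop 29, enqueue [12], visited so far: [32, 29]
  queue [45, 12] -> pop 45, enqueue [42, 48], visited so far: [32, 29, 45]
  queue [12, 42, 48] -> pop 12, enqueue [6, 17], visited so far: [32, 29, 45, 12]
  queue [42, 48, 6, 17] -> pop 42, enqueue [44], visited so far: [32, 29, 45, 12, 42]
  queue [48, 6, 17, 44] -> pop 48, enqueue [none], visited so far: [32, 29, 45, 12, 42, 48]
  queue [6, 17, 44] -> pop 6, enqueue [none], visited so far: [32, 29, 45, 12, 42, 48, 6]
  queue [17, 44] -> pop 17, enqueue [none], visited so far: [32, 29, 45, 12, 42, 48, 6, 17]
  queue [44] -> pop 44, enqueue [none], visited so far: [32, 29, 45, 12, 42, 48, 6, 17, 44]
Result: [32, 29, 45, 12, 42, 48, 6, 17, 44]


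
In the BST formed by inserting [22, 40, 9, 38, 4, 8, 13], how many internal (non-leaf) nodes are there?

Tree built from: [22, 40, 9, 38, 4, 8, 13]
Tree (level-order array): [22, 9, 40, 4, 13, 38, None, None, 8]
Rule: An internal node has at least one child.
Per-node child counts:
  node 22: 2 child(ren)
  node 9: 2 child(ren)
  node 4: 1 child(ren)
  node 8: 0 child(ren)
  node 13: 0 child(ren)
  node 40: 1 child(ren)
  node 38: 0 child(ren)
Matching nodes: [22, 9, 4, 40]
Count of internal (non-leaf) nodes: 4


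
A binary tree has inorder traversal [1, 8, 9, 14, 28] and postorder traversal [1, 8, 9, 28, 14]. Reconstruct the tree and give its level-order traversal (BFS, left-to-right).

Inorder:   [1, 8, 9, 14, 28]
Postorder: [1, 8, 9, 28, 14]
Algorithm: postorder visits root last, so walk postorder right-to-left;
each value is the root of the current inorder slice — split it at that
value, recurse on the right subtree first, then the left.
Recursive splits:
  root=14; inorder splits into left=[1, 8, 9], right=[28]
  root=28; inorder splits into left=[], right=[]
  root=9; inorder splits into left=[1, 8], right=[]
  root=8; inorder splits into left=[1], right=[]
  root=1; inorder splits into left=[], right=[]
Reconstructed level-order: [14, 9, 28, 8, 1]


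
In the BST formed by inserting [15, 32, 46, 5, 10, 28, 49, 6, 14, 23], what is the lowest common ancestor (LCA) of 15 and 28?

Tree insertion order: [15, 32, 46, 5, 10, 28, 49, 6, 14, 23]
Tree (level-order array): [15, 5, 32, None, 10, 28, 46, 6, 14, 23, None, None, 49]
In a BST, the LCA of p=15, q=28 is the first node v on the
root-to-leaf path with p <= v <= q (go left if both < v, right if both > v).
Walk from root:
  at 15: 15 <= 15 <= 28, this is the LCA
LCA = 15


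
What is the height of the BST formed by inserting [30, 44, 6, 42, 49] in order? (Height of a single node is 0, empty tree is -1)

Insertion order: [30, 44, 6, 42, 49]
Tree (level-order array): [30, 6, 44, None, None, 42, 49]
Compute height bottom-up (empty subtree = -1):
  height(6) = 1 + max(-1, -1) = 0
  height(42) = 1 + max(-1, -1) = 0
  height(49) = 1 + max(-1, -1) = 0
  height(44) = 1 + max(0, 0) = 1
  height(30) = 1 + max(0, 1) = 2
Height = 2


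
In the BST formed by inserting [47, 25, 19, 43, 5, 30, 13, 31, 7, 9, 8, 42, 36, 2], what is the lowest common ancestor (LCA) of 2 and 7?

Tree insertion order: [47, 25, 19, 43, 5, 30, 13, 31, 7, 9, 8, 42, 36, 2]
Tree (level-order array): [47, 25, None, 19, 43, 5, None, 30, None, 2, 13, None, 31, None, None, 7, None, None, 42, None, 9, 36, None, 8]
In a BST, the LCA of p=2, q=7 is the first node v on the
root-to-leaf path with p <= v <= q (go left if both < v, right if both > v).
Walk from root:
  at 47: both 2 and 7 < 47, go left
  at 25: both 2 and 7 < 25, go left
  at 19: both 2 and 7 < 19, go left
  at 5: 2 <= 5 <= 7, this is the LCA
LCA = 5


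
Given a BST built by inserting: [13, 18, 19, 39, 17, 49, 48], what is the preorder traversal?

Tree insertion order: [13, 18, 19, 39, 17, 49, 48]
Tree (level-order array): [13, None, 18, 17, 19, None, None, None, 39, None, 49, 48]
Preorder traversal: [13, 18, 17, 19, 39, 49, 48]


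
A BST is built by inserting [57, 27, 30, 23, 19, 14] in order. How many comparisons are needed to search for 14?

Search path for 14: 57 -> 27 -> 23 -> 19 -> 14
Found: True
Comparisons: 5


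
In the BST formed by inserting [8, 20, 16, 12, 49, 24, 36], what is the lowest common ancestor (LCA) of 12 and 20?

Tree insertion order: [8, 20, 16, 12, 49, 24, 36]
Tree (level-order array): [8, None, 20, 16, 49, 12, None, 24, None, None, None, None, 36]
In a BST, the LCA of p=12, q=20 is the first node v on the
root-to-leaf path with p <= v <= q (go left if both < v, right if both > v).
Walk from root:
  at 8: both 12 and 20 > 8, go right
  at 20: 12 <= 20 <= 20, this is the LCA
LCA = 20


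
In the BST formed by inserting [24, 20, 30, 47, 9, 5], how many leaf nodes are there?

Tree built from: [24, 20, 30, 47, 9, 5]
Tree (level-order array): [24, 20, 30, 9, None, None, 47, 5]
Rule: A leaf has 0 children.
Per-node child counts:
  node 24: 2 child(ren)
  node 20: 1 child(ren)
  node 9: 1 child(ren)
  node 5: 0 child(ren)
  node 30: 1 child(ren)
  node 47: 0 child(ren)
Matching nodes: [5, 47]
Count of leaf nodes: 2


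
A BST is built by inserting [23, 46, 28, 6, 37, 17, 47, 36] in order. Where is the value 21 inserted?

Starting tree (level order): [23, 6, 46, None, 17, 28, 47, None, None, None, 37, None, None, 36]
Insertion path: 23 -> 6 -> 17
Result: insert 21 as right child of 17
Final tree (level order): [23, 6, 46, None, 17, 28, 47, None, 21, None, 37, None, None, None, None, 36]


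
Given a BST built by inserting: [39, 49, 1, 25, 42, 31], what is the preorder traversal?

Tree insertion order: [39, 49, 1, 25, 42, 31]
Tree (level-order array): [39, 1, 49, None, 25, 42, None, None, 31]
Preorder traversal: [39, 1, 25, 31, 49, 42]


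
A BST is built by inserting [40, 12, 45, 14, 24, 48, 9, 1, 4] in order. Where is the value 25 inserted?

Starting tree (level order): [40, 12, 45, 9, 14, None, 48, 1, None, None, 24, None, None, None, 4]
Insertion path: 40 -> 12 -> 14 -> 24
Result: insert 25 as right child of 24
Final tree (level order): [40, 12, 45, 9, 14, None, 48, 1, None, None, 24, None, None, None, 4, None, 25]


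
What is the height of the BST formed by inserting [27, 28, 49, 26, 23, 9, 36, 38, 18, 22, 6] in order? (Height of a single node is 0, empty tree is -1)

Insertion order: [27, 28, 49, 26, 23, 9, 36, 38, 18, 22, 6]
Tree (level-order array): [27, 26, 28, 23, None, None, 49, 9, None, 36, None, 6, 18, None, 38, None, None, None, 22]
Compute height bottom-up (empty subtree = -1):
  height(6) = 1 + max(-1, -1) = 0
  height(22) = 1 + max(-1, -1) = 0
  height(18) = 1 + max(-1, 0) = 1
  height(9) = 1 + max(0, 1) = 2
  height(23) = 1 + max(2, -1) = 3
  height(26) = 1 + max(3, -1) = 4
  height(38) = 1 + max(-1, -1) = 0
  height(36) = 1 + max(-1, 0) = 1
  height(49) = 1 + max(1, -1) = 2
  height(28) = 1 + max(-1, 2) = 3
  height(27) = 1 + max(4, 3) = 5
Height = 5
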